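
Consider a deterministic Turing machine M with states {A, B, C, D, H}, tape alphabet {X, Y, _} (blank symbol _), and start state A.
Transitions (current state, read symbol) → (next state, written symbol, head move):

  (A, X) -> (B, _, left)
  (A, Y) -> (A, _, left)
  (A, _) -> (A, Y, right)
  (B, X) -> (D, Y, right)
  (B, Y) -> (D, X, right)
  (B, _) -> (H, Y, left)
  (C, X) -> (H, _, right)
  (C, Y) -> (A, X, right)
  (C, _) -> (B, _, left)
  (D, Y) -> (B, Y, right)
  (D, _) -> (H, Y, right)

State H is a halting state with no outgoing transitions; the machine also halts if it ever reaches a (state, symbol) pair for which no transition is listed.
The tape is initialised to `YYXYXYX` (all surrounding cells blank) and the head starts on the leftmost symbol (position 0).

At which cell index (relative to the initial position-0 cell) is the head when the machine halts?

state=A head=0 tape=__[Y]YXYXYX   (A,Y)→(A,_,left)
state=A head=-1 tape=_[_]_YXYXYX   (A,_)→(A,Y,right)
state=A head=0 tape=_Y[_]YXYXYX   (A,_)→(A,Y,right)
state=A head=1 tape=_YY[Y]XYXYX   (A,Y)→(A,_,left)
state=A head=0 tape=_Y[Y]_XYXYX   (A,Y)→(A,_,left)
state=A head=-1 tape=_[Y]__XYXYX   (A,Y)→(A,_,left)
state=A head=-2 tape=[_]___XYXYX   (A,_)→(A,Y,right)
state=A head=-1 tape=Y[_]__XYXYX   (A,_)→(A,Y,right)
state=A head=0 tape=YY[_]_XYXYX   (A,_)→(A,Y,right)
state=A head=1 tape=YYY[_]XYXYX   (A,_)→(A,Y,right)
state=A head=2 tape=YYYY[X]YXYX   (A,X)→(B,_,left)
state=B head=1 tape=YYY[Y]_YXYX   (B,Y)→(D,X,right)
state=D head=2 tape=YYYX[_]YXYX   (D,_)→(H,Y,right)
state=H head=3 tape=YYYXY[Y]XYX
At halt the head is at cell 3.

3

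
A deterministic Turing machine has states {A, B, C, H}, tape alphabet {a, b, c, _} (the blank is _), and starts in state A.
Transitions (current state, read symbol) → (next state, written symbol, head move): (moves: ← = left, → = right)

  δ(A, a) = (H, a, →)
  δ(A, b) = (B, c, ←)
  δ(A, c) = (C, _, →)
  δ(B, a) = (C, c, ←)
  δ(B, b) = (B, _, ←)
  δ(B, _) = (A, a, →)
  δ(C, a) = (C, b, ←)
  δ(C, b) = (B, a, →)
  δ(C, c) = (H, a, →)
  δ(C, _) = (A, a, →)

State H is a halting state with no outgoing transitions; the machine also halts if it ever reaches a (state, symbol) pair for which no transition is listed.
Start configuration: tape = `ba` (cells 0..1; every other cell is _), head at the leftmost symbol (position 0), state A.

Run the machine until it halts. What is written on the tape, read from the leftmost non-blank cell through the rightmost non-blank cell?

a_acc

A | ___[b]a   read b → write c, move ←, go to B
B | __[_]ca   read _ → write a, move →, go to A
A | __a[c]a   read c → write _, move →, go to C
C | __a_[a]   read a → write b, move ←, go to C
C | __a[_]b   read _ → write a, move →, go to A
A | __aa[b]   read b → write c, move ←, go to B
B | __a[a]c   read a → write c, move ←, go to C
C | __[a]cc   read a → write b, move ←, go to C
C | _[_]bcc   read _ → write a, move →, go to A
A | _a[b]cc   read b → write c, move ←, go to B
B | _[a]ccc   read a → write c, move ←, go to C
C | [_]cccc   read _ → write a, move →, go to A
A | a[c]ccc   read c → write _, move →, go to C
C | a_[c]cc   read c → write a, move →, go to H
H | a_a[c]c
The non-blank tape span at halt is a_acc.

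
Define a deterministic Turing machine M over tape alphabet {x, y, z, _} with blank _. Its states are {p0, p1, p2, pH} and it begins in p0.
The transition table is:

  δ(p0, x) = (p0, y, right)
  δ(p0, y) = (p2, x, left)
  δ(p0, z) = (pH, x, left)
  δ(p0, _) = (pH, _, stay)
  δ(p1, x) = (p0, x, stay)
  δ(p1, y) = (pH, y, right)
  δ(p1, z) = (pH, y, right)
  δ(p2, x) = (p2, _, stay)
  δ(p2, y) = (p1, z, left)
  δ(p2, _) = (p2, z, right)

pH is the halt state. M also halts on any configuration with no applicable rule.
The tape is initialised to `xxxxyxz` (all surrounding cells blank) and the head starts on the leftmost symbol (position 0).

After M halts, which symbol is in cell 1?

y

p0 | [x]xxxyxz   read x → write y, move right, go to p0
p0 | y[x]xxyxz   read x → write y, move right, go to p0
p0 | yy[x]xyxz   read x → write y, move right, go to p0
p0 | yyy[x]yxz   read x → write y, move right, go to p0
p0 | yyyy[y]xz   read y → write x, move left, go to p2
p2 | yyy[y]xxz   read y → write z, move left, go to p1
p1 | yy[y]zxxz   read y → write y, move right, go to pH
pH | yyy[z]xxz
Cell 1 holds y when M halts.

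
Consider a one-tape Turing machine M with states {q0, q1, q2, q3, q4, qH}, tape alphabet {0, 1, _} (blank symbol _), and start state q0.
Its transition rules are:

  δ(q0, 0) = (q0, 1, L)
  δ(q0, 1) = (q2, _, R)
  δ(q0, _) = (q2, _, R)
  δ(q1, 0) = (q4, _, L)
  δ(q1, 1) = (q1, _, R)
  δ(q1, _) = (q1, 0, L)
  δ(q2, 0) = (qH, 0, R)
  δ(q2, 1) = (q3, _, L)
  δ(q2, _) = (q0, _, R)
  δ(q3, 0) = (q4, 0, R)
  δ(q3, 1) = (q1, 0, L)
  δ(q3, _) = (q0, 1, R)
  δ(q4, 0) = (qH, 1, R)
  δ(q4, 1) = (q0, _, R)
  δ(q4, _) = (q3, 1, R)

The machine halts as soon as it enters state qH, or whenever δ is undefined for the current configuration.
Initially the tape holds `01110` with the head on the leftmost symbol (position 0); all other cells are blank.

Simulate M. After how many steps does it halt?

15

state=q0 head=0 tape=_[0]1110_   (q0,0)→(q0,1,L)
state=q0 head=-1 tape=[_]11110_   (q0,_)→(q2,_,R)
state=q2 head=0 tape=_[1]1110_   (q2,1)→(q3,_,L)
state=q3 head=-1 tape=[_]_1110_   (q3,_)→(q0,1,R)
state=q0 head=0 tape=1[_]1110_   (q0,_)→(q2,_,R)
state=q2 head=1 tape=1_[1]110_   (q2,1)→(q3,_,L)
state=q3 head=0 tape=1[_]_110_   (q3,_)→(q0,1,R)
state=q0 head=1 tape=11[_]110_   (q0,_)→(q2,_,R)
state=q2 head=2 tape=11_[1]10_   (q2,1)→(q3,_,L)
state=q3 head=1 tape=11[_]_10_   (q3,_)→(q0,1,R)
state=q0 head=2 tape=111[_]10_   (q0,_)→(q2,_,R)
state=q2 head=3 tape=111_[1]0_   (q2,1)→(q3,_,L)
state=q3 head=2 tape=111[_]_0_   (q3,_)→(q0,1,R)
state=q0 head=3 tape=1111[_]0_   (q0,_)→(q2,_,R)
state=q2 head=4 tape=1111_[0]_   (q2,0)→(qH,0,R)
state=qH head=5 tape=1111_0[_]
M halts after 15 transitions.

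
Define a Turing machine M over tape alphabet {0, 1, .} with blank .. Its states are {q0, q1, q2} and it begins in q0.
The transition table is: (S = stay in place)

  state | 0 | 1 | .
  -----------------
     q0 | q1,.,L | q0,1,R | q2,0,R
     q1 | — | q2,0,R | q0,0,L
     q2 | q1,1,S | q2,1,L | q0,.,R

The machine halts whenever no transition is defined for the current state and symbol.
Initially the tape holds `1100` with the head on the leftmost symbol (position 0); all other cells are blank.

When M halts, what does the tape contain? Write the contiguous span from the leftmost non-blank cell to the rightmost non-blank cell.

0.0

state=q0 head=0 tape=..[1]100   (q0,1)→(q0,1,R)
state=q0 head=1 tape=..1[1]00   (q0,1)→(q0,1,R)
state=q0 head=2 tape=..11[0]0   (q0,0)→(q1,.,L)
state=q1 head=1 tape=..1[1].0   (q1,1)→(q2,0,R)
state=q2 head=2 tape=..10[.]0   (q2,.)→(q0,.,R)
state=q0 head=3 tape=..10.[0]   (q0,0)→(q1,.,L)
state=q1 head=2 tape=..10[.].   (q1,.)→(q0,0,L)
state=q0 head=1 tape=..1[0]0.   (q0,0)→(q1,.,L)
state=q1 head=0 tape=..[1].0.   (q1,1)→(q2,0,R)
state=q2 head=1 tape=..0[.]0.   (q2,.)→(q0,.,R)
state=q0 head=2 tape=..0.[0].   (q0,0)→(q1,.,L)
state=q1 head=1 tape=..0[.]..   (q1,.)→(q0,0,L)
state=q0 head=0 tape=..[0]0..   (q0,0)→(q1,.,L)
state=q1 head=-1 tape=.[.].0..   (q1,.)→(q0,0,L)
state=q0 head=-2 tape=[.]0.0..   (q0,.)→(q2,0,R)
state=q2 head=-1 tape=0[0].0..   (q2,0)→(q1,1,S)
state=q1 head=-1 tape=0[1].0..   (q1,1)→(q2,0,R)
state=q2 head=0 tape=00[.]0..   (q2,.)→(q0,.,R)
state=q0 head=1 tape=00.[0]..   (q0,0)→(q1,.,L)
state=q1 head=0 tape=00[.]...   (q1,.)→(q0,0,L)
state=q0 head=-1 tape=0[0]0...   (q0,0)→(q1,.,L)
state=q1 head=-2 tape=[0].0...
The non-blank tape span at halt is 0.0.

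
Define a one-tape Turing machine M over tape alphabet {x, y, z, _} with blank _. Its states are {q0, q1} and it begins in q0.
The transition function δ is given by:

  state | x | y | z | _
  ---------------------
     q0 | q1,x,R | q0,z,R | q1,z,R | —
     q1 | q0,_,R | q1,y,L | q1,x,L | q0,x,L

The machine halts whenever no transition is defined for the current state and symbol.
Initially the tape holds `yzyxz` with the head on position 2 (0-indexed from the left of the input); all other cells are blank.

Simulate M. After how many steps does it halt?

8

q0 | yz[y]xz__   read y → write z, move R, go to q0
q0 | yzz[x]z__   read x → write x, move R, go to q1
q1 | yzzx[z]__   read z → write x, move L, go to q1
q1 | yzz[x]x__   read x → write _, move R, go to q0
q0 | yzz_[x]__   read x → write x, move R, go to q1
q1 | yzz_x[_]_   read _ → write x, move L, go to q0
q0 | yzz_[x]x_   read x → write x, move R, go to q1
q1 | yzz_x[x]_   read x → write _, move R, go to q0
q0 | yzz_x_[_]
M halts after 8 transitions.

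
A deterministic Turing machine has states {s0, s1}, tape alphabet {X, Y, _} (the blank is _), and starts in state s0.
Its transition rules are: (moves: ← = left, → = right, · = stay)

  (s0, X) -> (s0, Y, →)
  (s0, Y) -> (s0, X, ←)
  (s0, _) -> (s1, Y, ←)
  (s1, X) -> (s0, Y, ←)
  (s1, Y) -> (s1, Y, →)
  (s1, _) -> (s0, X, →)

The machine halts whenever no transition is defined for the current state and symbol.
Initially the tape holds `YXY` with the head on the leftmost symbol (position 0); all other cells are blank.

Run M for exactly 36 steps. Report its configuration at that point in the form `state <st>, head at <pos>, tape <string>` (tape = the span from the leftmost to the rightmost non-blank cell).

state=s0 head=0 tape=____[Y]XY___   (s0,Y)→(s0,X,←)
state=s0 head=-1 tape=___[_]XXY___   (s0,_)→(s1,Y,←)
state=s1 head=-2 tape=__[_]YXXY___   (s1,_)→(s0,X,→)
state=s0 head=-1 tape=__X[Y]XXY___   (s0,Y)→(s0,X,←)
state=s0 head=-2 tape=__[X]XXXY___   (s0,X)→(s0,Y,→)
state=s0 head=-1 tape=__Y[X]XXY___   (s0,X)→(s0,Y,→)
state=s0 head=0 tape=__YY[X]XY___   (s0,X)→(s0,Y,→)
state=s0 head=1 tape=__YYY[X]Y___   (s0,X)→(s0,Y,→)
state=s0 head=2 tape=__YYYY[Y]___   (s0,Y)→(s0,X,←)
state=s0 head=1 tape=__YYY[Y]X___   (s0,Y)→(s0,X,←)
state=s0 head=0 tape=__YY[Y]XX___   (s0,Y)→(s0,X,←)
state=s0 head=-1 tape=__Y[Y]XXX___   (s0,Y)→(s0,X,←)
state=s0 head=-2 tape=__[Y]XXXX___   (s0,Y)→(s0,X,←)
state=s0 head=-3 tape=_[_]XXXXX___   (s0,_)→(s1,Y,←)
state=s1 head=-4 tape=[_]YXXXXX___   (s1,_)→(s0,X,→)
state=s0 head=-3 tape=X[Y]XXXXX___   (s0,Y)→(s0,X,←)
state=s0 head=-4 tape=[X]XXXXXX___   (s0,X)→(s0,Y,→)
state=s0 head=-3 tape=Y[X]XXXXX___   (s0,X)→(s0,Y,→)
state=s0 head=-2 tape=YY[X]XXXX___   (s0,X)→(s0,Y,→)
state=s0 head=-1 tape=YYY[X]XXX___   (s0,X)→(s0,Y,→)
state=s0 head=0 tape=YYYY[X]XX___   (s0,X)→(s0,Y,→)
state=s0 head=1 tape=YYYYY[X]X___   (s0,X)→(s0,Y,→)
state=s0 head=2 tape=YYYYYY[X]___   (s0,X)→(s0,Y,→)
state=s0 head=3 tape=YYYYYYY[_]__   (s0,_)→(s1,Y,←)
state=s1 head=2 tape=YYYYYY[Y]Y__   (s1,Y)→(s1,Y,→)
state=s1 head=3 tape=YYYYYYY[Y]__   (s1,Y)→(s1,Y,→)
state=s1 head=4 tape=YYYYYYYY[_]_   (s1,_)→(s0,X,→)
state=s0 head=5 tape=YYYYYYYYX[_]   (s0,_)→(s1,Y,←)
state=s1 head=4 tape=YYYYYYYY[X]Y   (s1,X)→(s0,Y,←)
state=s0 head=3 tape=YYYYYYY[Y]YY   (s0,Y)→(s0,X,←)
state=s0 head=2 tape=YYYYYY[Y]XYY   (s0,Y)→(s0,X,←)
state=s0 head=1 tape=YYYYY[Y]XXYY   (s0,Y)→(s0,X,←)
state=s0 head=0 tape=YYYY[Y]XXXYY   (s0,Y)→(s0,X,←)
state=s0 head=-1 tape=YYY[Y]XXXXYY   (s0,Y)→(s0,X,←)
state=s0 head=-2 tape=YY[Y]XXXXXYY   (s0,Y)→(s0,X,←)
state=s0 head=-3 tape=Y[Y]XXXXXXYY   (s0,Y)→(s0,X,←)
state=s0 head=-4 tape=[Y]XXXXXXXYY
After 36 steps: state s0, head at -4, tape YXXXXXXXYY.

state s0, head at -4, tape YXXXXXXXYY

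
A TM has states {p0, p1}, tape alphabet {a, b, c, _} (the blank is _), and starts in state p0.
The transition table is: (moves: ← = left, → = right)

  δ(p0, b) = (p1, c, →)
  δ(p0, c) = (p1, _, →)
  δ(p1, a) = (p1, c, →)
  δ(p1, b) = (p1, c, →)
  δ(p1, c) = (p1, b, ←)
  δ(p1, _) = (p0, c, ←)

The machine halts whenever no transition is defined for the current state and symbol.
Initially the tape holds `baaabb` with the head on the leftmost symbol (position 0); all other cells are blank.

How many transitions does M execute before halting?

25

state=p0 head=0 tape=_[b]aaabb_   (p0,b)→(p1,c,→)
state=p1 head=1 tape=_c[a]aabb_   (p1,a)→(p1,c,→)
state=p1 head=2 tape=_cc[a]abb_   (p1,a)→(p1,c,→)
state=p1 head=3 tape=_ccc[a]bb_   (p1,a)→(p1,c,→)
state=p1 head=4 tape=_cccc[b]b_   (p1,b)→(p1,c,→)
state=p1 head=5 tape=_ccccc[b]_   (p1,b)→(p1,c,→)
state=p1 head=6 tape=_cccccc[_]   (p1,_)→(p0,c,←)
state=p0 head=5 tape=_ccccc[c]c   (p0,c)→(p1,_,→)
state=p1 head=6 tape=_ccccc_[c]   (p1,c)→(p1,b,←)
state=p1 head=5 tape=_ccccc[_]b   (p1,_)→(p0,c,←)
state=p0 head=4 tape=_cccc[c]cb   (p0,c)→(p1,_,→)
state=p1 head=5 tape=_cccc_[c]b   (p1,c)→(p1,b,←)
state=p1 head=4 tape=_cccc[_]bb   (p1,_)→(p0,c,←)
state=p0 head=3 tape=_ccc[c]cbb   (p0,c)→(p1,_,→)
state=p1 head=4 tape=_ccc_[c]bb   (p1,c)→(p1,b,←)
state=p1 head=3 tape=_ccc[_]bbb   (p1,_)→(p0,c,←)
state=p0 head=2 tape=_cc[c]cbbb   (p0,c)→(p1,_,→)
state=p1 head=3 tape=_cc_[c]bbb   (p1,c)→(p1,b,←)
state=p1 head=2 tape=_cc[_]bbbb   (p1,_)→(p0,c,←)
state=p0 head=1 tape=_c[c]cbbbb   (p0,c)→(p1,_,→)
state=p1 head=2 tape=_c_[c]bbbb   (p1,c)→(p1,b,←)
state=p1 head=1 tape=_c[_]bbbbb   (p1,_)→(p0,c,←)
state=p0 head=0 tape=_[c]cbbbbb   (p0,c)→(p1,_,→)
state=p1 head=1 tape=__[c]bbbbb   (p1,c)→(p1,b,←)
state=p1 head=0 tape=_[_]bbbbbb   (p1,_)→(p0,c,←)
state=p0 head=-1 tape=[_]cbbbbbb
M halts after 25 transitions.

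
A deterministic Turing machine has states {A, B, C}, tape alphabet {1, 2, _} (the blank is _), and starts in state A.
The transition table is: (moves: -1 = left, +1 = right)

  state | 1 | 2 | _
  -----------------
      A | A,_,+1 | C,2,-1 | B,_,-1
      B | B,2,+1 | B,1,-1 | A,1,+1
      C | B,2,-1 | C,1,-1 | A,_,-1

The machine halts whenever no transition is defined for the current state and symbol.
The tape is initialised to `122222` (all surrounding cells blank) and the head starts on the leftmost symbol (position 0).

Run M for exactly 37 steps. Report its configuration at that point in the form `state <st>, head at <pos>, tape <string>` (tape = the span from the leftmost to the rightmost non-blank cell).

A | ____[1]22222   read 1 → write _, move +1, go to A
A | _____[2]2222   read 2 → write 2, move -1, go to C
C | ____[_]22222   read _ → write _, move -1, go to A
A | ___[_]_22222   read _ → write _, move -1, go to B
B | __[_]__22222   read _ → write 1, move +1, go to A
A | __1[_]_22222   read _ → write _, move -1, go to B
B | __[1]__22222   read 1 → write 2, move +1, go to B
B | __2[_]_22222   read _ → write 1, move +1, go to A
A | __21[_]22222   read _ → write _, move -1, go to B
B | __2[1]_22222   read 1 → write 2, move +1, go to B
B | __22[_]22222   read _ → write 1, move +1, go to A
A | __221[2]2222   read 2 → write 2, move -1, go to C
C | __22[1]22222   read 1 → write 2, move -1, go to B
B | __2[2]222222   read 2 → write 1, move -1, go to B
B | __[2]1222222   read 2 → write 1, move -1, go to B
B | _[_]11222222   read _ → write 1, move +1, go to A
A | _1[1]1222222   read 1 → write _, move +1, go to A
A | _1_[1]222222   read 1 → write _, move +1, go to A
A | _1__[2]22222   read 2 → write 2, move -1, go to C
C | _1_[_]222222   read _ → write _, move -1, go to A
A | _1[_]_222222   read _ → write _, move -1, go to B
B | _[1]__222222   read 1 → write 2, move +1, go to B
B | _2[_]_222222   read _ → write 1, move +1, go to A
A | _21[_]222222   read _ → write _, move -1, go to B
B | _2[1]_222222   read 1 → write 2, move +1, go to B
B | _22[_]222222   read _ → write 1, move +1, go to A
A | _221[2]22222   read 2 → write 2, move -1, go to C
C | _22[1]222222   read 1 → write 2, move -1, go to B
B | _2[2]2222222   read 2 → write 1, move -1, go to B
B | _[2]12222222   read 2 → write 1, move -1, go to B
B | [_]112222222   read _ → write 1, move +1, go to A
A | 1[1]12222222   read 1 → write _, move +1, go to A
A | 1_[1]2222222   read 1 → write _, move +1, go to A
A | 1__[2]222222   read 2 → write 2, move -1, go to C
C | 1_[_]2222222   read _ → write _, move -1, go to A
A | 1[_]_2222222   read _ → write _, move -1, go to B
B | [1]__2222222   read 1 → write 2, move +1, go to B
B | 2[_]_2222222
After 37 steps: state B, head at -3, tape 2__2222222.

state B, head at -3, tape 2__2222222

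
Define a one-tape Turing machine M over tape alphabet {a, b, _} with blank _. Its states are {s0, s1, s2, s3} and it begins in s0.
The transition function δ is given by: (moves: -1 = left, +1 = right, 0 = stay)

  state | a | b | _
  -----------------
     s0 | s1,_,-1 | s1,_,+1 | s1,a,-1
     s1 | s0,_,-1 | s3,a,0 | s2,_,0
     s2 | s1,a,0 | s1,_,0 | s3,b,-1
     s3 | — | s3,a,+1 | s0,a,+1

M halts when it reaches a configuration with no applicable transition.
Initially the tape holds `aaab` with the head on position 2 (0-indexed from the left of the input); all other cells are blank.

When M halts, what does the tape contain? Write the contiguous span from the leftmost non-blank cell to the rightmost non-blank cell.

s0 | __aa[a]b   read a → write _, move -1, go to s1
s1 | __a[a]_b   read a → write _, move -1, go to s0
s0 | __[a]__b   read a → write _, move -1, go to s1
s1 | _[_]___b   read _ → write _, move 0, go to s2
s2 | _[_]___b   read _ → write b, move -1, go to s3
s3 | [_]b___b   read _ → write a, move +1, go to s0
s0 | a[b]___b   read b → write _, move +1, go to s1
s1 | a_[_]__b   read _ → write _, move 0, go to s2
s2 | a_[_]__b   read _ → write b, move -1, go to s3
s3 | a[_]b__b   read _ → write a, move +1, go to s0
s0 | aa[b]__b   read b → write _, move +1, go to s1
s1 | aa_[_]_b   read _ → write _, move 0, go to s2
s2 | aa_[_]_b   read _ → write b, move -1, go to s3
s3 | aa[_]b_b   read _ → write a, move +1, go to s0
s0 | aaa[b]_b   read b → write _, move +1, go to s1
s1 | aaa_[_]b   read _ → write _, move 0, go to s2
s2 | aaa_[_]b   read _ → write b, move -1, go to s3
s3 | aaa[_]bb   read _ → write a, move +1, go to s0
s0 | aaaa[b]b   read b → write _, move +1, go to s1
s1 | aaaa_[b]   read b → write a, move 0, go to s3
s3 | aaaa_[a]
The non-blank tape span at halt is aaaa_a.

aaaa_a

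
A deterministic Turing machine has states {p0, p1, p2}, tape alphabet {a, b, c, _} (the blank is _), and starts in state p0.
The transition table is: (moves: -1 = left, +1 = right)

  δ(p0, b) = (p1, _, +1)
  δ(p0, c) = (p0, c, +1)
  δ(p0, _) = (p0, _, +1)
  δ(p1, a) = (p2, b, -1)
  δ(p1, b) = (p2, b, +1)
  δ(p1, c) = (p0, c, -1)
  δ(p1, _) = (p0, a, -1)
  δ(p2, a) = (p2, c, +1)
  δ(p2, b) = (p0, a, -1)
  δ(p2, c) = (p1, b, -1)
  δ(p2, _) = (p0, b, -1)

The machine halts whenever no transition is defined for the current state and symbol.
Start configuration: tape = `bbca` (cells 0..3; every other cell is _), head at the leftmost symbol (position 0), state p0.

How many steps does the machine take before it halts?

17

state=p0 head=0 tape=[b]bca__   (p0,b)→(p1,_,+1)
state=p1 head=1 tape=_[b]ca__   (p1,b)→(p2,b,+1)
state=p2 head=2 tape=_b[c]a__   (p2,c)→(p1,b,-1)
state=p1 head=1 tape=_[b]ba__   (p1,b)→(p2,b,+1)
state=p2 head=2 tape=_b[b]a__   (p2,b)→(p0,a,-1)
state=p0 head=1 tape=_[b]aa__   (p0,b)→(p1,_,+1)
state=p1 head=2 tape=__[a]a__   (p1,a)→(p2,b,-1)
state=p2 head=1 tape=_[_]ba__   (p2,_)→(p0,b,-1)
state=p0 head=0 tape=[_]bba__   (p0,_)→(p0,_,+1)
state=p0 head=1 tape=_[b]ba__   (p0,b)→(p1,_,+1)
state=p1 head=2 tape=__[b]a__   (p1,b)→(p2,b,+1)
state=p2 head=3 tape=__b[a]__   (p2,a)→(p2,c,+1)
state=p2 head=4 tape=__bc[_]_   (p2,_)→(p0,b,-1)
state=p0 head=3 tape=__b[c]b_   (p0,c)→(p0,c,+1)
state=p0 head=4 tape=__bc[b]_   (p0,b)→(p1,_,+1)
state=p1 head=5 tape=__bc_[_]   (p1,_)→(p0,a,-1)
state=p0 head=4 tape=__bc[_]a   (p0,_)→(p0,_,+1)
state=p0 head=5 tape=__bc_[a]
M halts after 17 transitions.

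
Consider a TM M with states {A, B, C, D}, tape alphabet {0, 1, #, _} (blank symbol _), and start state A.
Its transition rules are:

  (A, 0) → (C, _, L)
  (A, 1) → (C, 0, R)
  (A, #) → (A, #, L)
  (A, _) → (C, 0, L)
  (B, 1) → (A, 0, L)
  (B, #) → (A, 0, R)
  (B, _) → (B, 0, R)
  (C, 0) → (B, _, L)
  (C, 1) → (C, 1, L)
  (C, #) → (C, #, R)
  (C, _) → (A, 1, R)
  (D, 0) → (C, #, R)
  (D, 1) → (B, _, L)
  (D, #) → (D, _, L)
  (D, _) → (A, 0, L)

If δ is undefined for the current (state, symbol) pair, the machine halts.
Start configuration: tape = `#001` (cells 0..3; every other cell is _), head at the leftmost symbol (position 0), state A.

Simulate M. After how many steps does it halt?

15

state=A head=0 tape=___[#]001   (A,#)→(A,#,L)
state=A head=-1 tape=__[_]#001   (A,_)→(C,0,L)
state=C head=-2 tape=_[_]0#001   (C,_)→(A,1,R)
state=A head=-1 tape=_1[0]#001   (A,0)→(C,_,L)
state=C head=-2 tape=_[1]_#001   (C,1)→(C,1,L)
state=C head=-3 tape=[_]1_#001   (C,_)→(A,1,R)
state=A head=-2 tape=1[1]_#001   (A,1)→(C,0,R)
state=C head=-1 tape=10[_]#001   (C,_)→(A,1,R)
state=A head=0 tape=101[#]001   (A,#)→(A,#,L)
state=A head=-1 tape=10[1]#001   (A,1)→(C,0,R)
state=C head=0 tape=100[#]001   (C,#)→(C,#,R)
state=C head=1 tape=100#[0]01   (C,0)→(B,_,L)
state=B head=0 tape=100[#]_01   (B,#)→(A,0,R)
state=A head=1 tape=1000[_]01   (A,_)→(C,0,L)
state=C head=0 tape=100[0]001   (C,0)→(B,_,L)
state=B head=-1 tape=10[0]_001
M halts after 15 transitions.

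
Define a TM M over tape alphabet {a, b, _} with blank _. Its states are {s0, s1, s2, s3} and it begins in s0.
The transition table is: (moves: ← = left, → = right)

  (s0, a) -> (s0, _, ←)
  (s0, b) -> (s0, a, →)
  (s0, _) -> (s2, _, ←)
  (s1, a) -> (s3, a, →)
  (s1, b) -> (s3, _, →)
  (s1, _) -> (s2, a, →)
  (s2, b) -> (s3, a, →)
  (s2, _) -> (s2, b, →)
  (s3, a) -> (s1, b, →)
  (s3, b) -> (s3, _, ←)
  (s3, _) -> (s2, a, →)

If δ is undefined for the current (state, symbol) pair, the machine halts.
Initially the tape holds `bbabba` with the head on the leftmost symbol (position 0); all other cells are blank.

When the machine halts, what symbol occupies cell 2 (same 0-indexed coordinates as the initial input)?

b

state=s0 head=0 tape=__[b]babba   (s0,b)→(s0,a,→)
state=s0 head=1 tape=__a[b]abba   (s0,b)→(s0,a,→)
state=s0 head=2 tape=__aa[a]bba   (s0,a)→(s0,_,←)
state=s0 head=1 tape=__a[a]_bba   (s0,a)→(s0,_,←)
state=s0 head=0 tape=__[a]__bba   (s0,a)→(s0,_,←)
state=s0 head=-1 tape=_[_]___bba   (s0,_)→(s2,_,←)
state=s2 head=-2 tape=[_]____bba   (s2,_)→(s2,b,→)
state=s2 head=-1 tape=b[_]___bba   (s2,_)→(s2,b,→)
state=s2 head=0 tape=bb[_]__bba   (s2,_)→(s2,b,→)
state=s2 head=1 tape=bbb[_]_bba   (s2,_)→(s2,b,→)
state=s2 head=2 tape=bbbb[_]bba   (s2,_)→(s2,b,→)
state=s2 head=3 tape=bbbbb[b]ba   (s2,b)→(s3,a,→)
state=s3 head=4 tape=bbbbba[b]a   (s3,b)→(s3,_,←)
state=s3 head=3 tape=bbbbb[a]_a   (s3,a)→(s1,b,→)
state=s1 head=4 tape=bbbbbb[_]a   (s1,_)→(s2,a,→)
state=s2 head=5 tape=bbbbbba[a]
Cell 2 holds b when M halts.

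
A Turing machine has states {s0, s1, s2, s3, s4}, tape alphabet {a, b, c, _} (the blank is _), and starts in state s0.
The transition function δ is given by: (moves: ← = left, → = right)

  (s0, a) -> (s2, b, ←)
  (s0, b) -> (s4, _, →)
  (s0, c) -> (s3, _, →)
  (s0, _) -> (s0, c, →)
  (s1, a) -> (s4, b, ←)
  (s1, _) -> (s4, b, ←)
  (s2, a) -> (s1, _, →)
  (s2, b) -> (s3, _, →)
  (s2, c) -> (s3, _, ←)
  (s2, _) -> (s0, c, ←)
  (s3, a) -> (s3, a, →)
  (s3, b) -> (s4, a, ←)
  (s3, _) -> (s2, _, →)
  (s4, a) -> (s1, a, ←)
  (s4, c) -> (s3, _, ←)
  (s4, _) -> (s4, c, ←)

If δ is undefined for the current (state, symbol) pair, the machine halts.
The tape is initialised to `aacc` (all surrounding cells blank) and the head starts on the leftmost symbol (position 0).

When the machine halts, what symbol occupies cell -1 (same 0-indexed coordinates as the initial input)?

s0 | ___[a]acc   read a → write b, move ←, go to s2
s2 | __[_]bacc   read _ → write c, move ←, go to s0
s0 | _[_]cbacc   read _ → write c, move →, go to s0
s0 | _c[c]bacc   read c → write _, move →, go to s3
s3 | _c_[b]acc   read b → write a, move ←, go to s4
s4 | _c[_]aacc   read _ → write c, move ←, go to s4
s4 | _[c]caacc   read c → write _, move ←, go to s3
s3 | [_]_caacc   read _ → write _, move →, go to s2
s2 | _[_]caacc   read _ → write c, move ←, go to s0
s0 | [_]ccaacc   read _ → write c, move →, go to s0
s0 | c[c]caacc   read c → write _, move →, go to s3
s3 | c_[c]aacc
Cell -1 holds c when M halts.

c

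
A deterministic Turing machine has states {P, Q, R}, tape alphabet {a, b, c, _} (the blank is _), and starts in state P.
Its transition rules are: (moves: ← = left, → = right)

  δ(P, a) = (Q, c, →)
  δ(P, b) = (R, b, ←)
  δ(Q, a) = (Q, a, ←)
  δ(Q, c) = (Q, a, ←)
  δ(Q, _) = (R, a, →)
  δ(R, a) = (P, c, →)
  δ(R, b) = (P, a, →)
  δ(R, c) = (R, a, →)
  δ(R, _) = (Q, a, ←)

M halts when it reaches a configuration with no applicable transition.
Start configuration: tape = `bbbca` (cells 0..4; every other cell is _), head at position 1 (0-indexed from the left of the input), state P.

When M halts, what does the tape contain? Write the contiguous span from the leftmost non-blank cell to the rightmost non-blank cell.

aaaca

state=P head=1 tape=b[b]bca   (P,b)→(R,b,←)
state=R head=0 tape=[b]bbca   (R,b)→(P,a,→)
state=P head=1 tape=a[b]bca   (P,b)→(R,b,←)
state=R head=0 tape=[a]bbca   (R,a)→(P,c,→)
state=P head=1 tape=c[b]bca   (P,b)→(R,b,←)
state=R head=0 tape=[c]bbca   (R,c)→(R,a,→)
state=R head=1 tape=a[b]bca   (R,b)→(P,a,→)
state=P head=2 tape=aa[b]ca   (P,b)→(R,b,←)
state=R head=1 tape=a[a]bca   (R,a)→(P,c,→)
state=P head=2 tape=ac[b]ca   (P,b)→(R,b,←)
state=R head=1 tape=a[c]bca   (R,c)→(R,a,→)
state=R head=2 tape=aa[b]ca   (R,b)→(P,a,→)
state=P head=3 tape=aaa[c]a
The non-blank tape span at halt is aaaca.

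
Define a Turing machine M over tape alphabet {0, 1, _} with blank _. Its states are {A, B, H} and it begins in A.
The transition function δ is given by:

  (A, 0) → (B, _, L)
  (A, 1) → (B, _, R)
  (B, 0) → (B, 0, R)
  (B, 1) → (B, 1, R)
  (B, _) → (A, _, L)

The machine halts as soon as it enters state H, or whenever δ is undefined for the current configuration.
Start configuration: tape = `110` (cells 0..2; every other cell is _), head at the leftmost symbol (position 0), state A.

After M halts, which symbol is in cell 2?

state=A head=0 tape=[1]10_   (A,1)→(B,_,R)
state=B head=1 tape=_[1]0_   (B,1)→(B,1,R)
state=B head=2 tape=_1[0]_   (B,0)→(B,0,R)
state=B head=3 tape=_10[_]   (B,_)→(A,_,L)
state=A head=2 tape=_1[0]_   (A,0)→(B,_,L)
state=B head=1 tape=_[1]__   (B,1)→(B,1,R)
state=B head=2 tape=_1[_]_   (B,_)→(A,_,L)
state=A head=1 tape=_[1]__   (A,1)→(B,_,R)
state=B head=2 tape=__[_]_   (B,_)→(A,_,L)
state=A head=1 tape=_[_]__
Cell 2 holds _ when M halts.

_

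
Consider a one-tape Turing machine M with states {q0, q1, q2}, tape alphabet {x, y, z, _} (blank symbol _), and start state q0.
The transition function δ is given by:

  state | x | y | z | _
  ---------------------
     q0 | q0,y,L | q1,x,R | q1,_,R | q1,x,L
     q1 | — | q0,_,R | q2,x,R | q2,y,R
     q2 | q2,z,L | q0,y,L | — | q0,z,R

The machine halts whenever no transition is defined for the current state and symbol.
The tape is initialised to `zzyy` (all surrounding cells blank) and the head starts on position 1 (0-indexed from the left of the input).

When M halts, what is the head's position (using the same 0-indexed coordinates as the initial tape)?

6

q0 | z[z]yy___   read z → write _, move R, go to q1
q1 | z_[y]y___   read y → write _, move R, go to q0
q0 | z__[y]___   read y → write x, move R, go to q1
q1 | z__x[_]__   read _ → write y, move R, go to q2
q2 | z__xy[_]_   read _ → write z, move R, go to q0
q0 | z__xyz[_]   read _ → write x, move L, go to q1
q1 | z__xy[z]x   read z → write x, move R, go to q2
q2 | z__xyx[x]   read x → write z, move L, go to q2
q2 | z__xy[x]z   read x → write z, move L, go to q2
q2 | z__x[y]zz   read y → write y, move L, go to q0
q0 | z__[x]yzz   read x → write y, move L, go to q0
q0 | z_[_]yyzz   read _ → write x, move L, go to q1
q1 | z[_]xyyzz   read _ → write y, move R, go to q2
q2 | zy[x]yyzz   read x → write z, move L, go to q2
q2 | z[y]zyyzz   read y → write y, move L, go to q0
q0 | [z]yzyyzz   read z → write _, move R, go to q1
q1 | _[y]zyyzz   read y → write _, move R, go to q0
q0 | __[z]yyzz   read z → write _, move R, go to q1
q1 | ___[y]yzz   read y → write _, move R, go to q0
q0 | ____[y]zz   read y → write x, move R, go to q1
q1 | ____x[z]z   read z → write x, move R, go to q2
q2 | ____xx[z]
At halt the head is at cell 6.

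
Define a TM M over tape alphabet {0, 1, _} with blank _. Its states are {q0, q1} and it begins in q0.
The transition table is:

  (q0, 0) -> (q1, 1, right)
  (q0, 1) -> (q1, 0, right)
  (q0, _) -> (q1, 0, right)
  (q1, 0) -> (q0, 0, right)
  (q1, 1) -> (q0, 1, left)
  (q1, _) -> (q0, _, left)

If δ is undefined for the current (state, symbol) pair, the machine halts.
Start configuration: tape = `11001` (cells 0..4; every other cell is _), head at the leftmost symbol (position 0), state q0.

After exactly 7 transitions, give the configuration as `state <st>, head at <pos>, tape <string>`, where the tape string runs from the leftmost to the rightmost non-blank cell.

state q1, head at 1, tape 11001

state=q0 head=0 tape=[1]1001   (q0,1)→(q1,0,right)
state=q1 head=1 tape=0[1]001   (q1,1)→(q0,1,left)
state=q0 head=0 tape=[0]1001   (q0,0)→(q1,1,right)
state=q1 head=1 tape=1[1]001   (q1,1)→(q0,1,left)
state=q0 head=0 tape=[1]1001   (q0,1)→(q1,0,right)
state=q1 head=1 tape=0[1]001   (q1,1)→(q0,1,left)
state=q0 head=0 tape=[0]1001   (q0,0)→(q1,1,right)
state=q1 head=1 tape=1[1]001
After 7 steps: state q1, head at 1, tape 11001.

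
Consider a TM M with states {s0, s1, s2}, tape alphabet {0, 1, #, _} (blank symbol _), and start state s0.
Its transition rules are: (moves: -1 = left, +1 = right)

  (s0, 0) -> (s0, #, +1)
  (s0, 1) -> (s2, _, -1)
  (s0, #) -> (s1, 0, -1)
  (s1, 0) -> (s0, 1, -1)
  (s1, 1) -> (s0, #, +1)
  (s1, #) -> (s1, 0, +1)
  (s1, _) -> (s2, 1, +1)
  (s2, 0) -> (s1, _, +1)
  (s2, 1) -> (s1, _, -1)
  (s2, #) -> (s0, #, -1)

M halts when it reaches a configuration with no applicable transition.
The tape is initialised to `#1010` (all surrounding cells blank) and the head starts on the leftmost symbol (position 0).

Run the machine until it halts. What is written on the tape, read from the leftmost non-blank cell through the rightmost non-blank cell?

11_01_1

s0 | _[#]1010__   read # → write 0, move -1, go to s1
s1 | [_]01010__   read _ → write 1, move +1, go to s2
s2 | 1[0]1010__   read 0 → write _, move +1, go to s1
s1 | 1_[1]010__   read 1 → write #, move +1, go to s0
s0 | 1_#[0]10__   read 0 → write #, move +1, go to s0
s0 | 1_##[1]0__   read 1 → write _, move -1, go to s2
s2 | 1_#[#]_0__   read # → write #, move -1, go to s0
s0 | 1_[#]#_0__   read # → write 0, move -1, go to s1
s1 | 1[_]0#_0__   read _ → write 1, move +1, go to s2
s2 | 11[0]#_0__   read 0 → write _, move +1, go to s1
s1 | 11_[#]_0__   read # → write 0, move +1, go to s1
s1 | 11_0[_]0__   read _ → write 1, move +1, go to s2
s2 | 11_01[0]__   read 0 → write _, move +1, go to s1
s1 | 11_01_[_]_   read _ → write 1, move +1, go to s2
s2 | 11_01_1[_]
The non-blank tape span at halt is 11_01_1.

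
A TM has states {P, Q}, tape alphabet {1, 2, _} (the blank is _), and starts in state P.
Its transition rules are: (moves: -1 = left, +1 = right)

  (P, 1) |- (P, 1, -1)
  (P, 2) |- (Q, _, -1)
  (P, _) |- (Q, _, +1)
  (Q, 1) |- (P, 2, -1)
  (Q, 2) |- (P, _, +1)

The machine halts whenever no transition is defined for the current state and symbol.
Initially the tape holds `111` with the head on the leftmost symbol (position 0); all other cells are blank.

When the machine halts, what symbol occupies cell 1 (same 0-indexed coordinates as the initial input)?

state=P head=0 tape=_[1]11__   (P,1)→(P,1,-1)
state=P head=-1 tape=[_]111__   (P,_)→(Q,_,+1)
state=Q head=0 tape=_[1]11__   (Q,1)→(P,2,-1)
state=P head=-1 tape=[_]211__   (P,_)→(Q,_,+1)
state=Q head=0 tape=_[2]11__   (Q,2)→(P,_,+1)
state=P head=1 tape=__[1]1__   (P,1)→(P,1,-1)
state=P head=0 tape=_[_]11__   (P,_)→(Q,_,+1)
state=Q head=1 tape=__[1]1__   (Q,1)→(P,2,-1)
state=P head=0 tape=_[_]21__   (P,_)→(Q,_,+1)
state=Q head=1 tape=__[2]1__   (Q,2)→(P,_,+1)
state=P head=2 tape=___[1]__   (P,1)→(P,1,-1)
state=P head=1 tape=__[_]1__   (P,_)→(Q,_,+1)
state=Q head=2 tape=___[1]__   (Q,1)→(P,2,-1)
state=P head=1 tape=__[_]2__   (P,_)→(Q,_,+1)
state=Q head=2 tape=___[2]__   (Q,2)→(P,_,+1)
state=P head=3 tape=____[_]_   (P,_)→(Q,_,+1)
state=Q head=4 tape=_____[_]
Cell 1 holds _ when M halts.

_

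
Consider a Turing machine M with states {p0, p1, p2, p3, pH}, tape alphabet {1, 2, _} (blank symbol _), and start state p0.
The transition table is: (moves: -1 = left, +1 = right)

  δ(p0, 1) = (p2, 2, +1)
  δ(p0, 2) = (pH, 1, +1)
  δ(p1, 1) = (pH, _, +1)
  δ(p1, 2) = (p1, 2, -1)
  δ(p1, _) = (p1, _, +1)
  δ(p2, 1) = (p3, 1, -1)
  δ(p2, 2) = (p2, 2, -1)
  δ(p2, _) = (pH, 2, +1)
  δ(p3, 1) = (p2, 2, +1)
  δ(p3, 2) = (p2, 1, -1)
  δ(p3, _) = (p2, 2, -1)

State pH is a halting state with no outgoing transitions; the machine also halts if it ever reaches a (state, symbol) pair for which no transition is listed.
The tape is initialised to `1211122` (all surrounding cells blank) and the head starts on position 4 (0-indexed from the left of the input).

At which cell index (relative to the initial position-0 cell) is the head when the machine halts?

-1

state=p0 head=4 tape=__1211[1]22   (p0,1)→(p2,2,+1)
state=p2 head=5 tape=__12112[2]2   (p2,2)→(p2,2,-1)
state=p2 head=4 tape=__1211[2]22   (p2,2)→(p2,2,-1)
state=p2 head=3 tape=__121[1]222   (p2,1)→(p3,1,-1)
state=p3 head=2 tape=__12[1]1222   (p3,1)→(p2,2,+1)
state=p2 head=3 tape=__122[1]222   (p2,1)→(p3,1,-1)
state=p3 head=2 tape=__12[2]1222   (p3,2)→(p2,1,-1)
state=p2 head=1 tape=__1[2]11222   (p2,2)→(p2,2,-1)
state=p2 head=0 tape=__[1]211222   (p2,1)→(p3,1,-1)
state=p3 head=-1 tape=_[_]1211222   (p3,_)→(p2,2,-1)
state=p2 head=-2 tape=[_]21211222   (p2,_)→(pH,2,+1)
state=pH head=-1 tape=2[2]1211222
At halt the head is at cell -1.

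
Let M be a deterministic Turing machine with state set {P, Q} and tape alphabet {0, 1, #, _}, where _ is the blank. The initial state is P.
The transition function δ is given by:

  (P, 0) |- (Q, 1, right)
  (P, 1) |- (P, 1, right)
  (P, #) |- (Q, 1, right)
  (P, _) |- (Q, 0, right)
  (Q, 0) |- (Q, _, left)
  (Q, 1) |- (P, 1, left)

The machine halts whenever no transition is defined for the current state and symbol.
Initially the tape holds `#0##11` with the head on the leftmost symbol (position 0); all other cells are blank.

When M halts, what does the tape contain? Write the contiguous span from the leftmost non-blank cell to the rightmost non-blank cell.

110##11

P | _[#]0##11   read # → write 1, move right, go to Q
Q | _1[0]##11   read 0 → write _, move left, go to Q
Q | _[1]_##11   read 1 → write 1, move left, go to P
P | [_]1_##11   read _ → write 0, move right, go to Q
Q | 0[1]_##11   read 1 → write 1, move left, go to P
P | [0]1_##11   read 0 → write 1, move right, go to Q
Q | 1[1]_##11   read 1 → write 1, move left, go to P
P | [1]1_##11   read 1 → write 1, move right, go to P
P | 1[1]_##11   read 1 → write 1, move right, go to P
P | 11[_]##11   read _ → write 0, move right, go to Q
Q | 110[#]#11
The non-blank tape span at halt is 110##11.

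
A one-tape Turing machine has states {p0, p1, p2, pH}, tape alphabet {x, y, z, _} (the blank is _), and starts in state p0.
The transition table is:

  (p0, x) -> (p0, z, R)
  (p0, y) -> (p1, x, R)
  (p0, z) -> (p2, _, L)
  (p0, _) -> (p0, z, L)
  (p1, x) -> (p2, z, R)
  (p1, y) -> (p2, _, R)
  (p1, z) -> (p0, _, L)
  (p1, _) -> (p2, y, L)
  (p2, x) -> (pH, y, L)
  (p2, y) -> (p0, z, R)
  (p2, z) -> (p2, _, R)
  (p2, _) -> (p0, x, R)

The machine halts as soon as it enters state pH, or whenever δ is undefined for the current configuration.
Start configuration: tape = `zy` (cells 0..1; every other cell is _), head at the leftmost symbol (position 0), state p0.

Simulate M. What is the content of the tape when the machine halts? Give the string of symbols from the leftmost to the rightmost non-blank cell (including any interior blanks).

xyy

p0 | _[z]y_   read z → write _, move L, go to p2
p2 | [_]_y_   read _ → write x, move R, go to p0
p0 | x[_]y_   read _ → write z, move L, go to p0
p0 | [x]zy_   read x → write z, move R, go to p0
p0 | z[z]y_   read z → write _, move L, go to p2
p2 | [z]_y_   read z → write _, move R, go to p2
p2 | _[_]y_   read _ → write x, move R, go to p0
p0 | _x[y]_   read y → write x, move R, go to p1
p1 | _xx[_]   read _ → write y, move L, go to p2
p2 | _x[x]y   read x → write y, move L, go to pH
pH | _[x]yy
The non-blank tape span at halt is xyy.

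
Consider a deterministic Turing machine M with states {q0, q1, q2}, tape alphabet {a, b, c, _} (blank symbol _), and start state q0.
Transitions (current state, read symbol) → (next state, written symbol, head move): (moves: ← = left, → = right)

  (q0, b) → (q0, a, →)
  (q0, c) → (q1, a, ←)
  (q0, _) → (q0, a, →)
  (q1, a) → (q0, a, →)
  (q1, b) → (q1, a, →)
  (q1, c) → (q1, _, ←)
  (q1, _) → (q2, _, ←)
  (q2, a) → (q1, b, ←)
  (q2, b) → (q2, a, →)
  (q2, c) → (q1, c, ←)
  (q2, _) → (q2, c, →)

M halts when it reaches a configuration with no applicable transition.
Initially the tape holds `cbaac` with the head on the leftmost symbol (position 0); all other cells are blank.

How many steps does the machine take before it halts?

state=q0 head=0 tape=____[c]baac   (q0,c)→(q1,a,←)
state=q1 head=-1 tape=___[_]abaac   (q1,_)→(q2,_,←)
state=q2 head=-2 tape=__[_]_abaac   (q2,_)→(q2,c,→)
state=q2 head=-1 tape=__c[_]abaac   (q2,_)→(q2,c,→)
state=q2 head=0 tape=__cc[a]baac   (q2,a)→(q1,b,←)
state=q1 head=-1 tape=__c[c]bbaac   (q1,c)→(q1,_,←)
state=q1 head=-2 tape=__[c]_bbaac   (q1,c)→(q1,_,←)
state=q1 head=-3 tape=_[_]__bbaac   (q1,_)→(q2,_,←)
state=q2 head=-4 tape=[_]___bbaac   (q2,_)→(q2,c,→)
state=q2 head=-3 tape=c[_]__bbaac   (q2,_)→(q2,c,→)
state=q2 head=-2 tape=cc[_]_bbaac   (q2,_)→(q2,c,→)
state=q2 head=-1 tape=ccc[_]bbaac   (q2,_)→(q2,c,→)
state=q2 head=0 tape=cccc[b]baac   (q2,b)→(q2,a,→)
state=q2 head=1 tape=cccca[b]aac   (q2,b)→(q2,a,→)
state=q2 head=2 tape=ccccaa[a]ac   (q2,a)→(q1,b,←)
state=q1 head=1 tape=cccca[a]bac   (q1,a)→(q0,a,→)
state=q0 head=2 tape=ccccaa[b]ac   (q0,b)→(q0,a,→)
state=q0 head=3 tape=ccccaaa[a]c
M halts after 17 transitions.

17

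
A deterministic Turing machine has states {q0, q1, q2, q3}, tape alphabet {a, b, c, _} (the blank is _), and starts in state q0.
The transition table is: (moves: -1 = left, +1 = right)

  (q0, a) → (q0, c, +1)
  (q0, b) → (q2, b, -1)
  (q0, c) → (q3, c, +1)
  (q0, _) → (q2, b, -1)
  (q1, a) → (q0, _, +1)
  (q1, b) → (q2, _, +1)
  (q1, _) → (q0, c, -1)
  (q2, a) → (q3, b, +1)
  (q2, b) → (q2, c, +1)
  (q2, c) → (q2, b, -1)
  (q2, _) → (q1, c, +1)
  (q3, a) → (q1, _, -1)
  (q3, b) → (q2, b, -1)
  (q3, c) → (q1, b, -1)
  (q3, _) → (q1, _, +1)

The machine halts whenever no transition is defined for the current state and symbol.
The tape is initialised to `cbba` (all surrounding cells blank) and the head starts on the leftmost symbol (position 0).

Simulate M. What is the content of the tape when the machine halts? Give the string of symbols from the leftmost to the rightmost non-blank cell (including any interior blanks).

cc_cccccb

state=q0 head=0 tape=_[c]bba____   (q0,c)→(q3,c,+1)
state=q3 head=1 tape=_c[b]ba____   (q3,b)→(q2,b,-1)
state=q2 head=0 tape=_[c]bba____   (q2,c)→(q2,b,-1)
state=q2 head=-1 tape=[_]bbba____   (q2,_)→(q1,c,+1)
state=q1 head=0 tape=c[b]bba____   (q1,b)→(q2,_,+1)
state=q2 head=1 tape=c_[b]ba____   (q2,b)→(q2,c,+1)
state=q2 head=2 tape=c_c[b]a____   (q2,b)→(q2,c,+1)
state=q2 head=3 tape=c_cc[a]____   (q2,a)→(q3,b,+1)
state=q3 head=4 tape=c_ccb[_]___   (q3,_)→(q1,_,+1)
state=q1 head=5 tape=c_ccb_[_]__   (q1,_)→(q0,c,-1)
state=q0 head=4 tape=c_ccb[_]c__   (q0,_)→(q2,b,-1)
state=q2 head=3 tape=c_cc[b]bc__   (q2,b)→(q2,c,+1)
state=q2 head=4 tape=c_ccc[b]c__   (q2,b)→(q2,c,+1)
state=q2 head=5 tape=c_cccc[c]__   (q2,c)→(q2,b,-1)
state=q2 head=4 tape=c_ccc[c]b__   (q2,c)→(q2,b,-1)
state=q2 head=3 tape=c_cc[c]bb__   (q2,c)→(q2,b,-1)
state=q2 head=2 tape=c_c[c]bbb__   (q2,c)→(q2,b,-1)
state=q2 head=1 tape=c_[c]bbbb__   (q2,c)→(q2,b,-1)
state=q2 head=0 tape=c[_]bbbbb__   (q2,_)→(q1,c,+1)
state=q1 head=1 tape=cc[b]bbbb__   (q1,b)→(q2,_,+1)
state=q2 head=2 tape=cc_[b]bbb__   (q2,b)→(q2,c,+1)
state=q2 head=3 tape=cc_c[b]bb__   (q2,b)→(q2,c,+1)
state=q2 head=4 tape=cc_cc[b]b__   (q2,b)→(q2,c,+1)
state=q2 head=5 tape=cc_ccc[b]__   (q2,b)→(q2,c,+1)
state=q2 head=6 tape=cc_cccc[_]_   (q2,_)→(q1,c,+1)
state=q1 head=7 tape=cc_ccccc[_]   (q1,_)→(q0,c,-1)
state=q0 head=6 tape=cc_cccc[c]c   (q0,c)→(q3,c,+1)
state=q3 head=7 tape=cc_ccccc[c]   (q3,c)→(q1,b,-1)
state=q1 head=6 tape=cc_cccc[c]b
The non-blank tape span at halt is cc_cccccb.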